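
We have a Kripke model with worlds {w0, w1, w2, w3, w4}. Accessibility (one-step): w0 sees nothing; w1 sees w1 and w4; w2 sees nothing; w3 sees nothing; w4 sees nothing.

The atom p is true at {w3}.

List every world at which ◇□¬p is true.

{w1}

w0: no successors, so ◇□¬p fails. ✗
w1: successors {w1, w4}; □¬p there: w1:T, w4:T. ✓
w2: no successors, so ◇□¬p fails. ✗
w3: no successors, so ◇□¬p fails. ✗
w4: no successors, so ◇□¬p fails. ✗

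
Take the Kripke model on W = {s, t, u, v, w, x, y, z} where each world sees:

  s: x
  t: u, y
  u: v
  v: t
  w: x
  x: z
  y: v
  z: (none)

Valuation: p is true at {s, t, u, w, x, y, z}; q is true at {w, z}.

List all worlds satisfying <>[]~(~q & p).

{s, t, w, x}

s: successors {x}; []~(~q & p) there: x:T. ✓
t: successors {u, y}; []~(~q & p) there: u:T, y:T. ✓
u: successors {v}; []~(~q & p) there: v:F. ✗
v: successors {t}; []~(~q & p) there: t:F. ✗
w: successors {x}; []~(~q & p) there: x:T. ✓
x: successors {z}; []~(~q & p) there: z:T. ✓
y: successors {v}; []~(~q & p) there: v:F. ✗
z: no successors, so <>[]~(~q & p) fails. ✗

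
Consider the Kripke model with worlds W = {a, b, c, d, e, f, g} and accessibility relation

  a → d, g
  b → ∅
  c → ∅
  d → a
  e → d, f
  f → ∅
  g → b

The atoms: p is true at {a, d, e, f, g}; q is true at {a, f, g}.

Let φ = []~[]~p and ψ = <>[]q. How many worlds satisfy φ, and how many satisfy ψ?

For []~[]~p:
a: successors {d, g}; ~[]~p there: d:T, g:F. ✗
b: no successors, so []~[]~p holds vacuously. ✓
c: no successors, so []~[]~p holds vacuously. ✓
d: successors {a}; ~[]~p there: a:T. ✓
e: successors {d, f}; ~[]~p there: d:T, f:F. ✗
f: no successors, so []~[]~p holds vacuously. ✓
g: successors {b}; ~[]~p there: b:F. ✗
— 4 worlds.
For <>[]q:
a: successors {d, g}; []q there: d:T, g:F. ✓
b: no successors, so <>[]q fails. ✗
c: no successors, so <>[]q fails. ✗
d: successors {a}; []q there: a:F. ✗
e: successors {d, f}; []q there: d:T, f:T. ✓
f: no successors, so <>[]q fails. ✗
g: successors {b}; []q there: b:T. ✓
— 3 worlds.

4 and 3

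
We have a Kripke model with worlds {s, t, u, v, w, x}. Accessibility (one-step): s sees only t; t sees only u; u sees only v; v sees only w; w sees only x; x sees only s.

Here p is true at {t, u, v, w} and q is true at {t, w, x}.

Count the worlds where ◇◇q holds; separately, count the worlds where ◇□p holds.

For ◇◇q:
s: successors {t}; ◇q there: t:F. ✗
t: successors {u}; ◇q there: u:F. ✗
u: successors {v}; ◇q there: v:T. ✓
v: successors {w}; ◇q there: w:T. ✓
w: successors {x}; ◇q there: x:F. ✗
x: successors {s}; ◇q there: s:T. ✓
— 3 worlds.
For ◇□p:
s: successors {t}; □p there: t:T. ✓
t: successors {u}; □p there: u:T. ✓
u: successors {v}; □p there: v:T. ✓
v: successors {w}; □p there: w:F. ✗
w: successors {x}; □p there: x:F. ✗
x: successors {s}; □p there: s:T. ✓
— 4 worlds.

3 and 4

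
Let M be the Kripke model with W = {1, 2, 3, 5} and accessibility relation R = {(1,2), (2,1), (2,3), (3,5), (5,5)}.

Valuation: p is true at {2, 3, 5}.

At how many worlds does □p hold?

3

1: successors {2}; p there: 2:T. ✓
2: successors {1, 3}; p there: 1:F, 3:T. ✗
3: successors {5}; p there: 5:T. ✓
5: successors {5}; p there: 5:T. ✓
Satisfying worlds: {1, 3, 5}.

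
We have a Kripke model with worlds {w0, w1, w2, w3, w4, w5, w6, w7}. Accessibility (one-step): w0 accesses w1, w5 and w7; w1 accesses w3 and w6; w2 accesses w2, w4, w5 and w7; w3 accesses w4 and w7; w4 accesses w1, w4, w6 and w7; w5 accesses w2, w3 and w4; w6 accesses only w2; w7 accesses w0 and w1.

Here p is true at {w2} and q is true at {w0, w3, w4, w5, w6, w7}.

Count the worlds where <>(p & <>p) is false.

5

w0: successors {w1, w5, w7}; p & <>p there: w1:F, w5:F, w7:F. ✗
w1: successors {w3, w6}; p & <>p there: w3:F, w6:F. ✗
w2: successors {w2, w4, w5, w7}; p & <>p there: w2:T, w4:F, w5:F, w7:F. ✓
w3: successors {w4, w7}; p & <>p there: w4:F, w7:F. ✗
w4: successors {w1, w4, w6, w7}; p & <>p there: w1:F, w4:F, w6:F, w7:F. ✗
w5: successors {w2, w3, w4}; p & <>p there: w2:T, w3:F, w4:F. ✓
w6: successors {w2}; p & <>p there: w2:T. ✓
w7: successors {w0, w1}; p & <>p there: w0:F, w1:F. ✗
Satisfying worlds: {w2, w5, w6}.
So <>(p & <>p) fails at the other 5 worlds.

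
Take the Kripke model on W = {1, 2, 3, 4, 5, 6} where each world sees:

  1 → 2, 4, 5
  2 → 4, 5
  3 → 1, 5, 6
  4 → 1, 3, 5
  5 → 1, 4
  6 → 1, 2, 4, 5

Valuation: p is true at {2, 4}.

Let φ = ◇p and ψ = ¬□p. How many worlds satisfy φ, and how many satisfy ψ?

4 and 6

For ◇p:
1: successors {2, 4, 5}; p there: 2:T, 4:T, 5:F. ✓
2: successors {4, 5}; p there: 4:T, 5:F. ✓
3: successors {1, 5, 6}; p there: 1:F, 5:F, 6:F. ✗
4: successors {1, 3, 5}; p there: 1:F, 3:F, 5:F. ✗
5: successors {1, 4}; p there: 1:F, 4:T. ✓
6: successors {1, 2, 4, 5}; p there: 1:F, 2:T, 4:T, 5:F. ✓
— 4 worlds.
For ¬□p:
1: □p is F. ✓
2: □p is F. ✓
3: □p is F. ✓
4: □p is F. ✓
5: □p is F. ✓
6: □p is F. ✓
— 6 worlds.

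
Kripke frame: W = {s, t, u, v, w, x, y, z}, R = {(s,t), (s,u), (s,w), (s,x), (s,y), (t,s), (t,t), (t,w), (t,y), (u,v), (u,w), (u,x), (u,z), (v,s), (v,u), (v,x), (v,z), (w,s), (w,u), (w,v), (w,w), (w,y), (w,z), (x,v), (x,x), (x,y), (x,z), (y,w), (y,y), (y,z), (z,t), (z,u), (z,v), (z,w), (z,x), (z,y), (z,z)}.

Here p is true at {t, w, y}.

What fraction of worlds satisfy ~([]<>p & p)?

s: []<>p & p is F. ✓
t: []<>p & p is T. ✗
u: []<>p & p is F. ✓
v: []<>p & p is F. ✓
w: []<>p & p is F. ✓
x: []<>p & p is F. ✓
y: []<>p & p is T. ✗
z: []<>p & p is F. ✓
That's 6 of 8 worlds, so 6/8 = 3/4.

3/4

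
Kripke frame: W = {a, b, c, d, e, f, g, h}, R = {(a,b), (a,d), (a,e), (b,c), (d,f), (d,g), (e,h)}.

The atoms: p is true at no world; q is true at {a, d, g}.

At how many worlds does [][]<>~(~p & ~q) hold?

a: successors {b, d, e}; []<>~(~p & ~q) there: b:F, d:F, e:F. ✗
b: successors {c}; []<>~(~p & ~q) there: c:T. ✓
c: no successors, so [][]<>~(~p & ~q) holds vacuously. ✓
d: successors {f, g}; []<>~(~p & ~q) there: f:T, g:T. ✓
e: successors {h}; []<>~(~p & ~q) there: h:T. ✓
f: no successors, so [][]<>~(~p & ~q) holds vacuously. ✓
g: no successors, so [][]<>~(~p & ~q) holds vacuously. ✓
h: no successors, so [][]<>~(~p & ~q) holds vacuously. ✓
Satisfying worlds: {b, c, d, e, f, g, h}.

7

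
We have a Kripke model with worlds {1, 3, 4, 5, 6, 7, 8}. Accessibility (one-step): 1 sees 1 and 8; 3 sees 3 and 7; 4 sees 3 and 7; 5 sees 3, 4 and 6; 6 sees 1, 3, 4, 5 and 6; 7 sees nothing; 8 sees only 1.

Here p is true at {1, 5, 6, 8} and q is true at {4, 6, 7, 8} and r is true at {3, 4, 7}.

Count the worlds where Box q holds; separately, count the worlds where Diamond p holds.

1 and 4

For Box q:
1: successors {1, 8}; q there: 1:F, 8:T. ✗
3: successors {3, 7}; q there: 3:F, 7:T. ✗
4: successors {3, 7}; q there: 3:F, 7:T. ✗
5: successors {3, 4, 6}; q there: 3:F, 4:T, 6:T. ✗
6: successors {1, 3, 4, 5, 6}; q there: 1:F, 3:F, 4:T, 5:F, 6:T. ✗
7: no successors, so Box q holds vacuously. ✓
8: successors {1}; q there: 1:F. ✗
— 1 world.
For Diamond p:
1: successors {1, 8}; p there: 1:T, 8:T. ✓
3: successors {3, 7}; p there: 3:F, 7:F. ✗
4: successors {3, 7}; p there: 3:F, 7:F. ✗
5: successors {3, 4, 6}; p there: 3:F, 4:F, 6:T. ✓
6: successors {1, 3, 4, 5, 6}; p there: 1:T, 3:F, 4:F, 5:T, 6:T. ✓
7: no successors, so Diamond p fails. ✗
8: successors {1}; p there: 1:T. ✓
— 4 worlds.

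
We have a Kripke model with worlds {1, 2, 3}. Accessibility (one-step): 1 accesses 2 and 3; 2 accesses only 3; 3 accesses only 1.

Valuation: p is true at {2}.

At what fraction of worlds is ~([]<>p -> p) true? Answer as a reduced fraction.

1: []<>p -> p is T. ✗
2: []<>p -> p is T. ✗
3: []<>p -> p is F. ✓
That's 1 of 3 worlds, so 1/3.

1/3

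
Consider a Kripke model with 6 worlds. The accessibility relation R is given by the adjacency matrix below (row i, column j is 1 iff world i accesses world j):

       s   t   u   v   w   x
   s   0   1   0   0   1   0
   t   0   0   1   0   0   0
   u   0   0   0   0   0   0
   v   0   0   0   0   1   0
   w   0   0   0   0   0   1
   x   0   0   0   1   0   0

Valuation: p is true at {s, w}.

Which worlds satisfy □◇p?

s: successors {t, w}; ◇p there: t:F, w:F. ✗
t: successors {u}; ◇p there: u:F. ✗
u: no successors, so □◇p holds vacuously. ✓
v: successors {w}; ◇p there: w:F. ✗
w: successors {x}; ◇p there: x:F. ✗
x: successors {v}; ◇p there: v:T. ✓

{u, x}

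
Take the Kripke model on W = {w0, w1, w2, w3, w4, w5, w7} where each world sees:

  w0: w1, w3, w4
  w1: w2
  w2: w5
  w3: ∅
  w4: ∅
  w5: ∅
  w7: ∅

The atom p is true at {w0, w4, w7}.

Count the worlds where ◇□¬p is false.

4

w0: successors {w1, w3, w4}; □¬p there: w1:T, w3:T, w4:T. ✓
w1: successors {w2}; □¬p there: w2:T. ✓
w2: successors {w5}; □¬p there: w5:T. ✓
w3: no successors, so ◇□¬p fails. ✗
w4: no successors, so ◇□¬p fails. ✗
w5: no successors, so ◇□¬p fails. ✗
w7: no successors, so ◇□¬p fails. ✗
Satisfying worlds: {w0, w1, w2}.
So ◇□¬p fails at the other 4 worlds.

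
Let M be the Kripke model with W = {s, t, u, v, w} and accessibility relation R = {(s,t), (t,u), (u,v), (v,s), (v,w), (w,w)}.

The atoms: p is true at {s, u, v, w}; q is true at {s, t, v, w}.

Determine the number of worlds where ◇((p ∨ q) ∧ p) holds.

4

s: successors {t}; (p ∨ q) ∧ p there: t:F. ✗
t: successors {u}; (p ∨ q) ∧ p there: u:T. ✓
u: successors {v}; (p ∨ q) ∧ p there: v:T. ✓
v: successors {s, w}; (p ∨ q) ∧ p there: s:T, w:T. ✓
w: successors {w}; (p ∨ q) ∧ p there: w:T. ✓
Satisfying worlds: {t, u, v, w}.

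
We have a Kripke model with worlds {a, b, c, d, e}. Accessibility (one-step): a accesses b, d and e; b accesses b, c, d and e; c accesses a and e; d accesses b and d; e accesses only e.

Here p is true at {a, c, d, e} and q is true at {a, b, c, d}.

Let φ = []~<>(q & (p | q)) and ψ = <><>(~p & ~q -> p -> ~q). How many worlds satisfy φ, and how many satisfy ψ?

For []~<>(q & (p | q)):
a: successors {b, d, e}; ~<>(q & (p | q)) there: b:F, d:F, e:T. ✗
b: successors {b, c, d, e}; ~<>(q & (p | q)) there: b:F, c:F, d:F, e:T. ✗
c: successors {a, e}; ~<>(q & (p | q)) there: a:F, e:T. ✗
d: successors {b, d}; ~<>(q & (p | q)) there: b:F, d:F. ✗
e: successors {e}; ~<>(q & (p | q)) there: e:T. ✓
— 1 world.
For <><>(~p & ~q -> p -> ~q):
a: successors {b, d, e}; <>(~p & ~q -> p -> ~q) there: b:T, d:T, e:T. ✓
b: successors {b, c, d, e}; <>(~p & ~q -> p -> ~q) there: b:T, c:T, d:T, e:T. ✓
c: successors {a, e}; <>(~p & ~q -> p -> ~q) there: a:T, e:T. ✓
d: successors {b, d}; <>(~p & ~q -> p -> ~q) there: b:T, d:T. ✓
e: successors {e}; <>(~p & ~q -> p -> ~q) there: e:T. ✓
— 5 worlds.

1 and 5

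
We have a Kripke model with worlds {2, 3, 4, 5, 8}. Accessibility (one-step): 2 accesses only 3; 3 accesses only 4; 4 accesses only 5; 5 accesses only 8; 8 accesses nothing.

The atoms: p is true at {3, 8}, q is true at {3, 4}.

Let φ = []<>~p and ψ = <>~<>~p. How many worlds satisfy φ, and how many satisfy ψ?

3 and 2

For []<>~p:
2: successors {3}; <>~p there: 3:T. ✓
3: successors {4}; <>~p there: 4:T. ✓
4: successors {5}; <>~p there: 5:F. ✗
5: successors {8}; <>~p there: 8:F. ✗
8: no successors, so []<>~p holds vacuously. ✓
— 3 worlds.
For <>~<>~p:
2: successors {3}; ~<>~p there: 3:F. ✗
3: successors {4}; ~<>~p there: 4:F. ✗
4: successors {5}; ~<>~p there: 5:T. ✓
5: successors {8}; ~<>~p there: 8:T. ✓
8: no successors, so <>~<>~p fails. ✗
— 2 worlds.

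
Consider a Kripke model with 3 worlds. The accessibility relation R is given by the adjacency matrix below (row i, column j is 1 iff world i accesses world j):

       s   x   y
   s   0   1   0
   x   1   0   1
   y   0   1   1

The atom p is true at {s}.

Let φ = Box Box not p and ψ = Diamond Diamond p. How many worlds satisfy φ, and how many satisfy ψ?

For Box Box not p:
s: successors {x}; Box not p there: x:F. ✗
x: successors {s, y}; Box not p there: s:T, y:T. ✓
y: successors {x, y}; Box not p there: x:F, y:T. ✗
— 1 world.
For Diamond Diamond p:
s: successors {x}; Diamond p there: x:T. ✓
x: successors {s, y}; Diamond p there: s:F, y:F. ✗
y: successors {x, y}; Diamond p there: x:T, y:F. ✓
— 2 worlds.

1 and 2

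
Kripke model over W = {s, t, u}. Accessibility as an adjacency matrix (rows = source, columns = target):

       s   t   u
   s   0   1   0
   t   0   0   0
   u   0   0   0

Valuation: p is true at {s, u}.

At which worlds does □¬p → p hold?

s: □¬p is T, p is T. ✓
t: □¬p is T, p is F. ✗
u: □¬p is T, p is T. ✓

{s, u}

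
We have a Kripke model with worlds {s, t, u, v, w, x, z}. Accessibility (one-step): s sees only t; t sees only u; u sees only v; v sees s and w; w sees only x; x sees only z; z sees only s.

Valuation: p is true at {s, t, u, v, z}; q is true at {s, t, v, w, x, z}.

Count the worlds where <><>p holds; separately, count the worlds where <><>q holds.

For <><>p:
s: successors {t}; <>p there: t:T. ✓
t: successors {u}; <>p there: u:T. ✓
u: successors {v}; <>p there: v:T. ✓
v: successors {s, w}; <>p there: s:T, w:F. ✓
w: successors {x}; <>p there: x:T. ✓
x: successors {z}; <>p there: z:T. ✓
z: successors {s}; <>p there: s:T. ✓
— 7 worlds.
For <><>q:
s: successors {t}; <>q there: t:F. ✗
t: successors {u}; <>q there: u:T. ✓
u: successors {v}; <>q there: v:T. ✓
v: successors {s, w}; <>q there: s:T, w:T. ✓
w: successors {x}; <>q there: x:T. ✓
x: successors {z}; <>q there: z:T. ✓
z: successors {s}; <>q there: s:T. ✓
— 6 worlds.

7 and 6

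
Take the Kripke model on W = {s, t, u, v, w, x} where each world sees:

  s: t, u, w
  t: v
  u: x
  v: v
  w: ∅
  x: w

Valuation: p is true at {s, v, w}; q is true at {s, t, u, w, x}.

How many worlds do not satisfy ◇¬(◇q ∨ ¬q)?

s: successors {t, u, w}; ¬(◇q ∨ ¬q) there: t:T, u:F, w:T. ✓
t: successors {v}; ¬(◇q ∨ ¬q) there: v:F. ✗
u: successors {x}; ¬(◇q ∨ ¬q) there: x:F. ✗
v: successors {v}; ¬(◇q ∨ ¬q) there: v:F. ✗
w: no successors, so ◇¬(◇q ∨ ¬q) fails. ✗
x: successors {w}; ¬(◇q ∨ ¬q) there: w:T. ✓
Satisfying worlds: {s, x}.
So ◇¬(◇q ∨ ¬q) fails at the other 4 worlds.

4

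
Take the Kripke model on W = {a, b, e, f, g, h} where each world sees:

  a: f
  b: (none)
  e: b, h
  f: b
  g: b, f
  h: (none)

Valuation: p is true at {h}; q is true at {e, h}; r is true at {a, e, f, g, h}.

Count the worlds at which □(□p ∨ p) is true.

a: successors {f}; □p ∨ p there: f:F. ✗
b: no successors, so □(□p ∨ p) holds vacuously. ✓
e: successors {b, h}; □p ∨ p there: b:T, h:T. ✓
f: successors {b}; □p ∨ p there: b:T. ✓
g: successors {b, f}; □p ∨ p there: b:T, f:F. ✗
h: no successors, so □(□p ∨ p) holds vacuously. ✓
Satisfying worlds: {b, e, f, h}.

4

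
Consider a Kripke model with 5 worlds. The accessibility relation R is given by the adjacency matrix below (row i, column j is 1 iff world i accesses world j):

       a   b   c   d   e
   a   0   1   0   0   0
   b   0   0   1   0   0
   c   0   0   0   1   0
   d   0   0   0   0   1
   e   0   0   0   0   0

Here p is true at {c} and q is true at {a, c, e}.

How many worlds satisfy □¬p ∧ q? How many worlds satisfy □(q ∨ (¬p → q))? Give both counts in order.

3 and 3

For □¬p ∧ q:
a: □¬p is T, q is T. ✓
b: □¬p is F, q is F. ✗
c: □¬p is T, q is T. ✓
d: □¬p is T, q is F. ✗
e: □¬p is T, q is T. ✓
— 3 worlds.
For □(q ∨ (¬p → q)):
a: successors {b}; q ∨ (¬p → q) there: b:F. ✗
b: successors {c}; q ∨ (¬p → q) there: c:T. ✓
c: successors {d}; q ∨ (¬p → q) there: d:F. ✗
d: successors {e}; q ∨ (¬p → q) there: e:T. ✓
e: no successors, so □(q ∨ (¬p → q)) holds vacuously. ✓
— 3 worlds.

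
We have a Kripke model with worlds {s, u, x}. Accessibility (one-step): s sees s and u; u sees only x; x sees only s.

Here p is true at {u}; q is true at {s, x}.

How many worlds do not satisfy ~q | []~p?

s: ~q is F, []~p is F. ✗
u: ~q is T, []~p is T. ✓
x: ~q is F, []~p is T. ✓
Satisfying worlds: {u, x}.
So ~q | []~p fails at the other 1 world.

1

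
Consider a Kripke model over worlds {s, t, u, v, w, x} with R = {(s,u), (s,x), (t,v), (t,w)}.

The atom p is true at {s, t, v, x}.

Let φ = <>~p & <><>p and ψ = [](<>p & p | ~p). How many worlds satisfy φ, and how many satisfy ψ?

0 and 4

For <>~p & <><>p:
s: <>~p is T, <><>p is F. ✗
t: <>~p is T, <><>p is F. ✗
u: <>~p is F, <><>p is F. ✗
v: <>~p is F, <><>p is F. ✗
w: <>~p is F, <><>p is F. ✗
x: <>~p is F, <><>p is F. ✗
— 0 worlds.
For [](<>p & p | ~p):
s: successors {u, x}; <>p & p | ~p there: u:T, x:F. ✗
t: successors {v, w}; <>p & p | ~p there: v:F, w:T. ✗
u: no successors, so [](<>p & p | ~p) holds vacuously. ✓
v: no successors, so [](<>p & p | ~p) holds vacuously. ✓
w: no successors, so [](<>p & p | ~p) holds vacuously. ✓
x: no successors, so [](<>p & p | ~p) holds vacuously. ✓
— 4 worlds.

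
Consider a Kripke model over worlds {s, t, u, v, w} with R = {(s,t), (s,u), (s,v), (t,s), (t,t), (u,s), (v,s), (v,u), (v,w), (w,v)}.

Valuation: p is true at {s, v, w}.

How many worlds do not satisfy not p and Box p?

s: not p is F, Box p is F. ✗
t: not p is T, Box p is F. ✗
u: not p is T, Box p is T. ✓
v: not p is F, Box p is F. ✗
w: not p is F, Box p is T. ✗
Satisfying worlds: {u}.
So not p and Box p fails at the other 4 worlds.

4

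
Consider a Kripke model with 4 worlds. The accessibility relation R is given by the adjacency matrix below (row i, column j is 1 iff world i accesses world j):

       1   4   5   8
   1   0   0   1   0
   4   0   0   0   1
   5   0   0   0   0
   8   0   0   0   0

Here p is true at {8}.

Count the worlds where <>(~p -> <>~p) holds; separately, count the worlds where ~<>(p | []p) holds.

For <>(~p -> <>~p):
1: successors {5}; ~p -> <>~p there: 5:F. ✗
4: successors {8}; ~p -> <>~p there: 8:T. ✓
5: no successors, so <>(~p -> <>~p) fails. ✗
8: no successors, so <>(~p -> <>~p) fails. ✗
— 1 world.
For ~<>(p | []p):
1: <>(p | []p) is T. ✗
4: <>(p | []p) is T. ✗
5: <>(p | []p) is F. ✓
8: <>(p | []p) is F. ✓
— 2 worlds.

1 and 2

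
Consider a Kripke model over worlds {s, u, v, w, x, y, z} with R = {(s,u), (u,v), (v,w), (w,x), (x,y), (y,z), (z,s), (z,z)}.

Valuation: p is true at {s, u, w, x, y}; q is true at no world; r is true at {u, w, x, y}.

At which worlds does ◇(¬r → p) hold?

s: successors {u}; ¬r → p there: u:T. ✓
u: successors {v}; ¬r → p there: v:F. ✗
v: successors {w}; ¬r → p there: w:T. ✓
w: successors {x}; ¬r → p there: x:T. ✓
x: successors {y}; ¬r → p there: y:T. ✓
y: successors {z}; ¬r → p there: z:F. ✗
z: successors {s, z}; ¬r → p there: s:T, z:F. ✓

{s, v, w, x, z}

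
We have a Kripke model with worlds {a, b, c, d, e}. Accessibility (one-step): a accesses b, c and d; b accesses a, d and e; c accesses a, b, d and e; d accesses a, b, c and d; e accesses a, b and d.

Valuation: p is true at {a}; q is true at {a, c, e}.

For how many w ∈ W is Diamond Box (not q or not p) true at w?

a: successors {b, c, d}; Box (not q or not p) there: b:F, c:F, d:F. ✗
b: successors {a, d, e}; Box (not q or not p) there: a:T, d:F, e:F. ✓
c: successors {a, b, d, e}; Box (not q or not p) there: a:T, b:F, d:F, e:F. ✓
d: successors {a, b, c, d}; Box (not q or not p) there: a:T, b:F, c:F, d:F. ✓
e: successors {a, b, d}; Box (not q or not p) there: a:T, b:F, d:F. ✓
Satisfying worlds: {b, c, d, e}.

4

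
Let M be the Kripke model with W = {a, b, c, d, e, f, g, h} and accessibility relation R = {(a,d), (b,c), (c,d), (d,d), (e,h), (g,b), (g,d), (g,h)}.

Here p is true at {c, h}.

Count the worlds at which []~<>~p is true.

a: successors {d}; ~<>~p there: d:F. ✗
b: successors {c}; ~<>~p there: c:F. ✗
c: successors {d}; ~<>~p there: d:F. ✗
d: successors {d}; ~<>~p there: d:F. ✗
e: successors {h}; ~<>~p there: h:T. ✓
f: no successors, so []~<>~p holds vacuously. ✓
g: successors {b, d, h}; ~<>~p there: b:T, d:F, h:T. ✗
h: no successors, so []~<>~p holds vacuously. ✓
Satisfying worlds: {e, f, h}.

3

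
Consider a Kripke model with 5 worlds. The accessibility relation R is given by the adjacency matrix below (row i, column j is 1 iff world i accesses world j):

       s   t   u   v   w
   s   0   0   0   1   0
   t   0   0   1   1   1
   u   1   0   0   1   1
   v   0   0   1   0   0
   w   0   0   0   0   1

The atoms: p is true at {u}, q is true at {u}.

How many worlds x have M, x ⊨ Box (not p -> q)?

s: successors {v}; not p -> q there: v:F. ✗
t: successors {u, v, w}; not p -> q there: u:T, v:F, w:F. ✗
u: successors {s, v, w}; not p -> q there: s:F, v:F, w:F. ✗
v: successors {u}; not p -> q there: u:T. ✓
w: successors {w}; not p -> q there: w:F. ✗
Satisfying worlds: {v}.

1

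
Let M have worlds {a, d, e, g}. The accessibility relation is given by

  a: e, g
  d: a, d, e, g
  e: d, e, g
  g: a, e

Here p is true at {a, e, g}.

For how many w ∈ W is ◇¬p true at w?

2

a: successors {e, g}; ¬p there: e:F, g:F. ✗
d: successors {a, d, e, g}; ¬p there: a:F, d:T, e:F, g:F. ✓
e: successors {d, e, g}; ¬p there: d:T, e:F, g:F. ✓
g: successors {a, e}; ¬p there: a:F, e:F. ✗
Satisfying worlds: {d, e}.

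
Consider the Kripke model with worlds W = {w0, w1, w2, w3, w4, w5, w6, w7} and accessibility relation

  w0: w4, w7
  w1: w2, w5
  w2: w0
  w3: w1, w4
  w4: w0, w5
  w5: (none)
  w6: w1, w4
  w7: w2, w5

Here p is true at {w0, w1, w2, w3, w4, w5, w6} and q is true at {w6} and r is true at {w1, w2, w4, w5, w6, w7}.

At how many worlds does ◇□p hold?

w0: successors {w4, w7}; □p there: w4:T, w7:T. ✓
w1: successors {w2, w5}; □p there: w2:T, w5:T. ✓
w2: successors {w0}; □p there: w0:F. ✗
w3: successors {w1, w4}; □p there: w1:T, w4:T. ✓
w4: successors {w0, w5}; □p there: w0:F, w5:T. ✓
w5: no successors, so ◇□p fails. ✗
w6: successors {w1, w4}; □p there: w1:T, w4:T. ✓
w7: successors {w2, w5}; □p there: w2:T, w5:T. ✓
Satisfying worlds: {w0, w1, w3, w4, w6, w7}.

6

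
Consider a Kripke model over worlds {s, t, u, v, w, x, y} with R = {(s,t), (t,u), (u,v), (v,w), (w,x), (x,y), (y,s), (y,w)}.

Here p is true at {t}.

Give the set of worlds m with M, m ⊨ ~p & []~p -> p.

{s, t}

s: ~p & []~p is F, p is F. ✓
t: ~p & []~p is F, p is T. ✓
u: ~p & []~p is T, p is F. ✗
v: ~p & []~p is T, p is F. ✗
w: ~p & []~p is T, p is F. ✗
x: ~p & []~p is T, p is F. ✗
y: ~p & []~p is T, p is F. ✗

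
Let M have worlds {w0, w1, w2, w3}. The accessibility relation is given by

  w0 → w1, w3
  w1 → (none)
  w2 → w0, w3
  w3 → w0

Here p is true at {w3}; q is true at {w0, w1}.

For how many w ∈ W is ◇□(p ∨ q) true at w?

w0: successors {w1, w3}; □(p ∨ q) there: w1:T, w3:T. ✓
w1: no successors, so ◇□(p ∨ q) fails. ✗
w2: successors {w0, w3}; □(p ∨ q) there: w0:T, w3:T. ✓
w3: successors {w0}; □(p ∨ q) there: w0:T. ✓
Satisfying worlds: {w0, w2, w3}.

3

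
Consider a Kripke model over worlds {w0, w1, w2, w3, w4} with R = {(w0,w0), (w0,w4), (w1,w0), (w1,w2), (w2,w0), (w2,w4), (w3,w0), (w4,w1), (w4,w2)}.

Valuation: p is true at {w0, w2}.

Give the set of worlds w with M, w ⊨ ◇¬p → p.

w0: ◇¬p is T, p is T. ✓
w1: ◇¬p is F, p is F. ✓
w2: ◇¬p is T, p is T. ✓
w3: ◇¬p is F, p is F. ✓
w4: ◇¬p is T, p is F. ✗

{w0, w1, w2, w3}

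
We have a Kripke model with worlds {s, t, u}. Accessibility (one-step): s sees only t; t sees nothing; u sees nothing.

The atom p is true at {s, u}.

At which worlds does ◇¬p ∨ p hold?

{s, u}

s: ◇¬p is T, p is T. ✓
t: ◇¬p is F, p is F. ✗
u: ◇¬p is F, p is T. ✓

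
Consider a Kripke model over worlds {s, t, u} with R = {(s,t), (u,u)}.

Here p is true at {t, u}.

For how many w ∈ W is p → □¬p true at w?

2

s: p is F, □¬p is F. ✓
t: p is T, □¬p is T. ✓
u: p is T, □¬p is F. ✗
Satisfying worlds: {s, t}.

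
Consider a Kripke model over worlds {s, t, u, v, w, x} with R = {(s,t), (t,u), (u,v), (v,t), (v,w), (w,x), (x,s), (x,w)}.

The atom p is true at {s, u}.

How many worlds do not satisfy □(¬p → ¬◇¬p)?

4

s: successors {t}; ¬p → ¬◇¬p there: t:T. ✓
t: successors {u}; ¬p → ¬◇¬p there: u:T. ✓
u: successors {v}; ¬p → ¬◇¬p there: v:F. ✗
v: successors {t, w}; ¬p → ¬◇¬p there: t:T, w:F. ✗
w: successors {x}; ¬p → ¬◇¬p there: x:F. ✗
x: successors {s, w}; ¬p → ¬◇¬p there: s:T, w:F. ✗
Satisfying worlds: {s, t}.
So □(¬p → ¬◇¬p) fails at the other 4 worlds.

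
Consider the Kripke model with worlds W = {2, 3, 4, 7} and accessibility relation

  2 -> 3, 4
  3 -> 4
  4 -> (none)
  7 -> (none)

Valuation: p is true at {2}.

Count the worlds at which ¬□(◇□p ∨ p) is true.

2: □(◇□p ∨ p) is F. ✓
3: □(◇□p ∨ p) is F. ✓
4: □(◇□p ∨ p) is T. ✗
7: □(◇□p ∨ p) is T. ✗
Satisfying worlds: {2, 3}.

2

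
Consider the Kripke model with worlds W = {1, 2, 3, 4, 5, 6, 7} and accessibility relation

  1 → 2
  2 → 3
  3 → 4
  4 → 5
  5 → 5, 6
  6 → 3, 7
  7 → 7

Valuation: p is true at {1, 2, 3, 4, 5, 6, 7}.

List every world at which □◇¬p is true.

∅

1: successors {2}; ◇¬p there: 2:F. ✗
2: successors {3}; ◇¬p there: 3:F. ✗
3: successors {4}; ◇¬p there: 4:F. ✗
4: successors {5}; ◇¬p there: 5:F. ✗
5: successors {5, 6}; ◇¬p there: 5:F, 6:F. ✗
6: successors {3, 7}; ◇¬p there: 3:F, 7:F. ✗
7: successors {7}; ◇¬p there: 7:F. ✗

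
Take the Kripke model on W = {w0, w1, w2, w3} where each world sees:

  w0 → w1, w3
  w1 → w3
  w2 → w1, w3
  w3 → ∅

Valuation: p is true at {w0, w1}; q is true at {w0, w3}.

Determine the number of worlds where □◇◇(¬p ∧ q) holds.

w0: successors {w1, w3}; ◇◇(¬p ∧ q) there: w1:F, w3:F. ✗
w1: successors {w3}; ◇◇(¬p ∧ q) there: w3:F. ✗
w2: successors {w1, w3}; ◇◇(¬p ∧ q) there: w1:F, w3:F. ✗
w3: no successors, so □◇◇(¬p ∧ q) holds vacuously. ✓
Satisfying worlds: {w3}.

1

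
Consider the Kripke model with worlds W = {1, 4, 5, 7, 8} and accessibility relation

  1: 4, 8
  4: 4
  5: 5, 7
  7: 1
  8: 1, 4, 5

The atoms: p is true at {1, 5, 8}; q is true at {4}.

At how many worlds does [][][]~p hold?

1

1: successors {4, 8}; [][]~p there: 4:T, 8:F. ✗
4: successors {4}; [][]~p there: 4:T. ✓
5: successors {5, 7}; [][]~p there: 5:F, 7:F. ✗
7: successors {1}; [][]~p there: 1:F. ✗
8: successors {1, 4, 5}; [][]~p there: 1:F, 4:T, 5:F. ✗
Satisfying worlds: {4}.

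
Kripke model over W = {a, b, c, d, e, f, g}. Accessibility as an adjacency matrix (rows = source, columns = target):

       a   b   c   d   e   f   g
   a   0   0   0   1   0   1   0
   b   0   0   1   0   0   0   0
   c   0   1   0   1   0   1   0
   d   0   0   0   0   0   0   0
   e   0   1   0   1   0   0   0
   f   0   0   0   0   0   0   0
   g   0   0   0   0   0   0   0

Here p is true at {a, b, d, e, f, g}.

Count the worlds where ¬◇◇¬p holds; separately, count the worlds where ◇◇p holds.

5 and 1

For ¬◇◇¬p:
a: ◇◇¬p is F. ✓
b: ◇◇¬p is F. ✓
c: ◇◇¬p is T. ✗
d: ◇◇¬p is F. ✓
e: ◇◇¬p is T. ✗
f: ◇◇¬p is F. ✓
g: ◇◇¬p is F. ✓
— 5 worlds.
For ◇◇p:
a: successors {d, f}; ◇p there: d:F, f:F. ✗
b: successors {c}; ◇p there: c:T. ✓
c: successors {b, d, f}; ◇p there: b:F, d:F, f:F. ✗
d: no successors, so ◇◇p fails. ✗
e: successors {b, d}; ◇p there: b:F, d:F. ✗
f: no successors, so ◇◇p fails. ✗
g: no successors, so ◇◇p fails. ✗
— 1 world.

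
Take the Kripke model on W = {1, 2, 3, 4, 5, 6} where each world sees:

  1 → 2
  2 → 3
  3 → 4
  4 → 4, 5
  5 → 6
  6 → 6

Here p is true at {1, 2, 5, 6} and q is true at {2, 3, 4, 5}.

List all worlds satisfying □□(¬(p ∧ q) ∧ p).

{5, 6}

1: successors {2}; □(¬(p ∧ q) ∧ p) there: 2:F. ✗
2: successors {3}; □(¬(p ∧ q) ∧ p) there: 3:F. ✗
3: successors {4}; □(¬(p ∧ q) ∧ p) there: 4:F. ✗
4: successors {4, 5}; □(¬(p ∧ q) ∧ p) there: 4:F, 5:T. ✗
5: successors {6}; □(¬(p ∧ q) ∧ p) there: 6:T. ✓
6: successors {6}; □(¬(p ∧ q) ∧ p) there: 6:T. ✓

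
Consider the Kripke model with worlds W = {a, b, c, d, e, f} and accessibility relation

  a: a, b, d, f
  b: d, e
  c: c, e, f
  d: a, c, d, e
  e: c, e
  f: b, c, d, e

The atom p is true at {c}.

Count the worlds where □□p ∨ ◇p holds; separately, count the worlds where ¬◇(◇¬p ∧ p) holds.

4 and 2

For □□p ∨ ◇p:
a: □□p is F, ◇p is F. ✗
b: □□p is F, ◇p is F. ✗
c: □□p is F, ◇p is T. ✓
d: □□p is F, ◇p is T. ✓
e: □□p is F, ◇p is T. ✓
f: □□p is F, ◇p is T. ✓
— 4 worlds.
For ¬◇(◇¬p ∧ p):
a: ◇(◇¬p ∧ p) is F. ✓
b: ◇(◇¬p ∧ p) is F. ✓
c: ◇(◇¬p ∧ p) is T. ✗
d: ◇(◇¬p ∧ p) is T. ✗
e: ◇(◇¬p ∧ p) is T. ✗
f: ◇(◇¬p ∧ p) is T. ✗
— 2 worlds.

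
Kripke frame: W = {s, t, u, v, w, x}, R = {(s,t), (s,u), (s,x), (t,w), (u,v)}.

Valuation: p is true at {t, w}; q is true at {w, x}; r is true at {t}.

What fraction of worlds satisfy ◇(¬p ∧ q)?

1/6

s: successors {t, u, x}; ¬p ∧ q there: t:F, u:F, x:T. ✓
t: successors {w}; ¬p ∧ q there: w:F. ✗
u: successors {v}; ¬p ∧ q there: v:F. ✗
v: no successors, so ◇(¬p ∧ q) fails. ✗
w: no successors, so ◇(¬p ∧ q) fails. ✗
x: no successors, so ◇(¬p ∧ q) fails. ✗
That's 1 of 6 worlds, so 1/6.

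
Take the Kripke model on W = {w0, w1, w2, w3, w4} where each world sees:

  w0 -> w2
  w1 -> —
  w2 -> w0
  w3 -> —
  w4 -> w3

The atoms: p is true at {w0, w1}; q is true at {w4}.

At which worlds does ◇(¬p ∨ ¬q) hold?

w0: successors {w2}; ¬p ∨ ¬q there: w2:T. ✓
w1: no successors, so ◇(¬p ∨ ¬q) fails. ✗
w2: successors {w0}; ¬p ∨ ¬q there: w0:T. ✓
w3: no successors, so ◇(¬p ∨ ¬q) fails. ✗
w4: successors {w3}; ¬p ∨ ¬q there: w3:T. ✓

{w0, w2, w4}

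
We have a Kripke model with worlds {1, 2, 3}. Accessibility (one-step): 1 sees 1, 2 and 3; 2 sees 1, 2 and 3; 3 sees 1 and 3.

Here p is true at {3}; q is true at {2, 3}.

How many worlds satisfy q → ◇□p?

1

1: q is F, ◇□p is F. ✓
2: q is T, ◇□p is F. ✗
3: q is T, ◇□p is F. ✗
Satisfying worlds: {1}.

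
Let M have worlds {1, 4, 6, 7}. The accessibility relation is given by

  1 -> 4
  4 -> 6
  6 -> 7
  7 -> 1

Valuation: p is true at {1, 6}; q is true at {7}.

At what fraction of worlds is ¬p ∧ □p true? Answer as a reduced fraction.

1: ¬p is F, □p is F. ✗
4: ¬p is T, □p is T. ✓
6: ¬p is F, □p is F. ✗
7: ¬p is T, □p is T. ✓
That's 2 of 4 worlds, so 2/4 = 1/2.

1/2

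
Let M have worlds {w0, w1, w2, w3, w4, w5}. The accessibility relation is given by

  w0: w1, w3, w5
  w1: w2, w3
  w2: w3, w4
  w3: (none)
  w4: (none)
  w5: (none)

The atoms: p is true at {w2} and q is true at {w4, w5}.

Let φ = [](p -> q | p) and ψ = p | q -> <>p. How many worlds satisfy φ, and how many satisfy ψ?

For [](p -> q | p):
w0: successors {w1, w3, w5}; p -> q | p there: w1:T, w3:T, w5:T. ✓
w1: successors {w2, w3}; p -> q | p there: w2:T, w3:T. ✓
w2: successors {w3, w4}; p -> q | p there: w3:T, w4:T. ✓
w3: no successors, so [](p -> q | p) holds vacuously. ✓
w4: no successors, so [](p -> q | p) holds vacuously. ✓
w5: no successors, so [](p -> q | p) holds vacuously. ✓
— 6 worlds.
For p | q -> <>p:
w0: p | q is F, <>p is F. ✓
w1: p | q is F, <>p is T. ✓
w2: p | q is T, <>p is F. ✗
w3: p | q is F, <>p is F. ✓
w4: p | q is T, <>p is F. ✗
w5: p | q is T, <>p is F. ✗
— 3 worlds.

6 and 3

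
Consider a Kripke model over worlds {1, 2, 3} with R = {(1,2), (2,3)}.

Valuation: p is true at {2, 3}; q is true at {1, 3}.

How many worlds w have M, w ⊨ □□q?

3

1: successors {2}; □q there: 2:T. ✓
2: successors {3}; □q there: 3:T. ✓
3: no successors, so □□q holds vacuously. ✓
Satisfying worlds: {1, 2, 3}.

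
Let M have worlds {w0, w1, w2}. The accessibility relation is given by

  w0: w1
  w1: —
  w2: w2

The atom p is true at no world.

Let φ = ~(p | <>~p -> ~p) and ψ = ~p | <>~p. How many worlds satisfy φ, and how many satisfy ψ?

0 and 3

For ~(p | <>~p -> ~p):
w0: p | <>~p -> ~p is T. ✗
w1: p | <>~p -> ~p is T. ✗
w2: p | <>~p -> ~p is T. ✗
— 0 worlds.
For ~p | <>~p:
w0: ~p is T, <>~p is T. ✓
w1: ~p is T, <>~p is F. ✓
w2: ~p is T, <>~p is T. ✓
— 3 worlds.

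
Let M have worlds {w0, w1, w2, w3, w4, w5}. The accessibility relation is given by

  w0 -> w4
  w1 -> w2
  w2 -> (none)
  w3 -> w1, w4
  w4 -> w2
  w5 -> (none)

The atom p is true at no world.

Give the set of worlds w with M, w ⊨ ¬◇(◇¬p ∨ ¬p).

w0: ◇(◇¬p ∨ ¬p) is T. ✗
w1: ◇(◇¬p ∨ ¬p) is T. ✗
w2: ◇(◇¬p ∨ ¬p) is F. ✓
w3: ◇(◇¬p ∨ ¬p) is T. ✗
w4: ◇(◇¬p ∨ ¬p) is T. ✗
w5: ◇(◇¬p ∨ ¬p) is F. ✓

{w2, w5}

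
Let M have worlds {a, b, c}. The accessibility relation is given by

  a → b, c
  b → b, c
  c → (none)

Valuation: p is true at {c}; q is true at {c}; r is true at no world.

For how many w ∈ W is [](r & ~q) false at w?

a: successors {b, c}; r & ~q there: b:F, c:F. ✗
b: successors {b, c}; r & ~q there: b:F, c:F. ✗
c: no successors, so [](r & ~q) holds vacuously. ✓
Satisfying worlds: {c}.
So [](r & ~q) fails at the other 2 worlds.

2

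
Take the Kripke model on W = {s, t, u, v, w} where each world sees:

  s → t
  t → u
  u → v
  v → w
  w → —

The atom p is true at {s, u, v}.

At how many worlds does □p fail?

s: successors {t}; p there: t:F. ✗
t: successors {u}; p there: u:T. ✓
u: successors {v}; p there: v:T. ✓
v: successors {w}; p there: w:F. ✗
w: no successors, so □p holds vacuously. ✓
Satisfying worlds: {t, u, w}.
So □p fails at the other 2 worlds.

2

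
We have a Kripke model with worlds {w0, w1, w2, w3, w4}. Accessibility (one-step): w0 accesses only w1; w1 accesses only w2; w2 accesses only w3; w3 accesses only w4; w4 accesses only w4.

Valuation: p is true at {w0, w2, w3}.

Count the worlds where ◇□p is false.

3

w0: successors {w1}; □p there: w1:T. ✓
w1: successors {w2}; □p there: w2:T. ✓
w2: successors {w3}; □p there: w3:F. ✗
w3: successors {w4}; □p there: w4:F. ✗
w4: successors {w4}; □p there: w4:F. ✗
Satisfying worlds: {w0, w1}.
So ◇□p fails at the other 3 worlds.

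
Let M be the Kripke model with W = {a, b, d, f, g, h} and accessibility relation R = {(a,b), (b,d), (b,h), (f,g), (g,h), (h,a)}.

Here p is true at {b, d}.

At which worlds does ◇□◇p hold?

{b, g, h}

a: successors {b}; □◇p there: b:F. ✗
b: successors {d, h}; □◇p there: d:T, h:T. ✓
d: no successors, so ◇□◇p fails. ✗
f: successors {g}; □◇p there: g:F. ✗
g: successors {h}; □◇p there: h:T. ✓
h: successors {a}; □◇p there: a:T. ✓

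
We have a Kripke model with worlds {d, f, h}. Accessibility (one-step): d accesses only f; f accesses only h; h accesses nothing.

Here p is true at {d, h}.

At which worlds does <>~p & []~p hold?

d: <>~p is T, []~p is T. ✓
f: <>~p is F, []~p is F. ✗
h: <>~p is F, []~p is T. ✗

{d}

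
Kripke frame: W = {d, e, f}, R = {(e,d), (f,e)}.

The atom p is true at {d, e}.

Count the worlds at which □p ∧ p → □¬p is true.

2

d: □p ∧ p is T, □¬p is T. ✓
e: □p ∧ p is T, □¬p is F. ✗
f: □p ∧ p is F, □¬p is F. ✓
Satisfying worlds: {d, f}.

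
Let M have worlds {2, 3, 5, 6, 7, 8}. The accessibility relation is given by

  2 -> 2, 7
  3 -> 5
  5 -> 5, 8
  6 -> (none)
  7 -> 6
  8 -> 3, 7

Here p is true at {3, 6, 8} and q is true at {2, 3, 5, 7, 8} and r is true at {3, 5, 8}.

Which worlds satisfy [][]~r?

2: successors {2, 7}; []~r there: 2:T, 7:T. ✓
3: successors {5}; []~r there: 5:F. ✗
5: successors {5, 8}; []~r there: 5:F, 8:F. ✗
6: no successors, so [][]~r holds vacuously. ✓
7: successors {6}; []~r there: 6:T. ✓
8: successors {3, 7}; []~r there: 3:F, 7:T. ✗

{2, 6, 7}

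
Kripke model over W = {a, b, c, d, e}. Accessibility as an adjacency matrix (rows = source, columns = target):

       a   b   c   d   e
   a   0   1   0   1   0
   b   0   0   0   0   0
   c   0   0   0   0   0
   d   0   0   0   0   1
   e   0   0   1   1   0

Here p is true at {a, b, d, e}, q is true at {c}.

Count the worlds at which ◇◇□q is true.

a: successors {b, d}; ◇□q there: b:F, d:F. ✗
b: no successors, so ◇◇□q fails. ✗
c: no successors, so ◇◇□q fails. ✗
d: successors {e}; ◇□q there: e:T. ✓
e: successors {c, d}; ◇□q there: c:F, d:F. ✗
Satisfying worlds: {d}.

1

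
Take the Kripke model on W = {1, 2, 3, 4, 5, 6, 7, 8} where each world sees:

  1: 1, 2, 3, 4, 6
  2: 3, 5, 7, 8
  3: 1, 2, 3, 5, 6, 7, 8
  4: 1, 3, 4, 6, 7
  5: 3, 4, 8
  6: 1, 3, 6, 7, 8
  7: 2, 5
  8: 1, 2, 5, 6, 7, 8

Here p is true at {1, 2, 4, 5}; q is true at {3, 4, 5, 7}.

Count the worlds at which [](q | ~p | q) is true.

1: successors {1, 2, 3, 4, 6}; q | ~p | q there: 1:F, 2:F, 3:T, 4:T, 6:T. ✗
2: successors {3, 5, 7, 8}; q | ~p | q there: 3:T, 5:T, 7:T, 8:T. ✓
3: successors {1, 2, 3, 5, 6, 7, 8}; q | ~p | q there: 1:F, 2:F, 3:T, 5:T, 6:T, 7:T, 8:T. ✗
4: successors {1, 3, 4, 6, 7}; q | ~p | q there: 1:F, 3:T, 4:T, 6:T, 7:T. ✗
5: successors {3, 4, 8}; q | ~p | q there: 3:T, 4:T, 8:T. ✓
6: successors {1, 3, 6, 7, 8}; q | ~p | q there: 1:F, 3:T, 6:T, 7:T, 8:T. ✗
7: successors {2, 5}; q | ~p | q there: 2:F, 5:T. ✗
8: successors {1, 2, 5, 6, 7, 8}; q | ~p | q there: 1:F, 2:F, 5:T, 6:T, 7:T, 8:T. ✗
Satisfying worlds: {2, 5}.

2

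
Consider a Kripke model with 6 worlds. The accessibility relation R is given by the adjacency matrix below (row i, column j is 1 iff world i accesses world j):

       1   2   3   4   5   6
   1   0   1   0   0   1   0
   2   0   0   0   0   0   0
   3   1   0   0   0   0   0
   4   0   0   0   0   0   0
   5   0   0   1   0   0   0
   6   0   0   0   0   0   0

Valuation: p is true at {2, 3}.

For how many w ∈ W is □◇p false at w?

1: successors {2, 5}; ◇p there: 2:F, 5:T. ✗
2: no successors, so □◇p holds vacuously. ✓
3: successors {1}; ◇p there: 1:T. ✓
4: no successors, so □◇p holds vacuously. ✓
5: successors {3}; ◇p there: 3:F. ✗
6: no successors, so □◇p holds vacuously. ✓
Satisfying worlds: {2, 3, 4, 6}.
So □◇p fails at the other 2 worlds.

2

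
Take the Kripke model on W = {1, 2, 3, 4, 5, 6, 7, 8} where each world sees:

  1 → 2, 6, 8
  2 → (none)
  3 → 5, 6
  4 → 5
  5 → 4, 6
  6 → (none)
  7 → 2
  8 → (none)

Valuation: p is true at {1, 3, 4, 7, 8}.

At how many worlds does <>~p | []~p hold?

1: <>~p is T, []~p is F. ✓
2: <>~p is F, []~p is T. ✓
3: <>~p is T, []~p is T. ✓
4: <>~p is T, []~p is T. ✓
5: <>~p is T, []~p is F. ✓
6: <>~p is F, []~p is T. ✓
7: <>~p is T, []~p is T. ✓
8: <>~p is F, []~p is T. ✓
Satisfying worlds: {1, 2, 3, 4, 5, 6, 7, 8}.

8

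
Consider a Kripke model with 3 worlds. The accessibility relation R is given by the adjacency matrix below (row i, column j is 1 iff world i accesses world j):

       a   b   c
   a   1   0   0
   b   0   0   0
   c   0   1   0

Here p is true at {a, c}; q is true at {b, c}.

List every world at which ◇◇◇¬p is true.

∅

a: successors {a}; ◇◇¬p there: a:F. ✗
b: no successors, so ◇◇◇¬p fails. ✗
c: successors {b}; ◇◇¬p there: b:F. ✗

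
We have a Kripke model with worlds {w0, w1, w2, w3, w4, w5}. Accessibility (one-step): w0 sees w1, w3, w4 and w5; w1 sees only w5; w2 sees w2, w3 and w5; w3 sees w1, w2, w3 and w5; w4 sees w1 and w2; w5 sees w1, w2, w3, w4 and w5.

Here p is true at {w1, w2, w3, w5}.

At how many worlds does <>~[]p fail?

w0: successors {w1, w3, w4, w5}; ~[]p there: w1:F, w3:F, w4:F, w5:T. ✓
w1: successors {w5}; ~[]p there: w5:T. ✓
w2: successors {w2, w3, w5}; ~[]p there: w2:F, w3:F, w5:T. ✓
w3: successors {w1, w2, w3, w5}; ~[]p there: w1:F, w2:F, w3:F, w5:T. ✓
w4: successors {w1, w2}; ~[]p there: w1:F, w2:F. ✗
w5: successors {w1, w2, w3, w4, w5}; ~[]p there: w1:F, w2:F, w3:F, w4:F, w5:T. ✓
Satisfying worlds: {w0, w1, w2, w3, w5}.
So <>~[]p fails at the other 1 world.

1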